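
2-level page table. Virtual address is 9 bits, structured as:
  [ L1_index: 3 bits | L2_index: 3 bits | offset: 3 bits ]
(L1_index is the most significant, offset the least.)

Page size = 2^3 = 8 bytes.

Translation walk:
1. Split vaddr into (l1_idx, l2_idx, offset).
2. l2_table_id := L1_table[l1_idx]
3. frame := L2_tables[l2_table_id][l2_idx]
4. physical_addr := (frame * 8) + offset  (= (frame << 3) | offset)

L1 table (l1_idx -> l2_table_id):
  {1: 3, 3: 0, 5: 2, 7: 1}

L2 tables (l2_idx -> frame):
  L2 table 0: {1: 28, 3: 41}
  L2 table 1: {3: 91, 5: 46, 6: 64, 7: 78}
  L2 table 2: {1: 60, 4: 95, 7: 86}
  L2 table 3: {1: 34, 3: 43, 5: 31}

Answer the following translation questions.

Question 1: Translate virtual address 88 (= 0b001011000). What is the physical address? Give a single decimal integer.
Answer: 344

Derivation:
vaddr = 88 = 0b001011000
Split: l1_idx=1, l2_idx=3, offset=0
L1[1] = 3
L2[3][3] = 43
paddr = 43 * 8 + 0 = 344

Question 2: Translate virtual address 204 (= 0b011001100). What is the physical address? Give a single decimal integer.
Answer: 228

Derivation:
vaddr = 204 = 0b011001100
Split: l1_idx=3, l2_idx=1, offset=4
L1[3] = 0
L2[0][1] = 28
paddr = 28 * 8 + 4 = 228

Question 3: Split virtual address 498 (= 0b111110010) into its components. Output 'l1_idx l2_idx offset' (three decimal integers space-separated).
Answer: 7 6 2

Derivation:
vaddr = 498 = 0b111110010
  top 3 bits -> l1_idx = 7
  next 3 bits -> l2_idx = 6
  bottom 3 bits -> offset = 2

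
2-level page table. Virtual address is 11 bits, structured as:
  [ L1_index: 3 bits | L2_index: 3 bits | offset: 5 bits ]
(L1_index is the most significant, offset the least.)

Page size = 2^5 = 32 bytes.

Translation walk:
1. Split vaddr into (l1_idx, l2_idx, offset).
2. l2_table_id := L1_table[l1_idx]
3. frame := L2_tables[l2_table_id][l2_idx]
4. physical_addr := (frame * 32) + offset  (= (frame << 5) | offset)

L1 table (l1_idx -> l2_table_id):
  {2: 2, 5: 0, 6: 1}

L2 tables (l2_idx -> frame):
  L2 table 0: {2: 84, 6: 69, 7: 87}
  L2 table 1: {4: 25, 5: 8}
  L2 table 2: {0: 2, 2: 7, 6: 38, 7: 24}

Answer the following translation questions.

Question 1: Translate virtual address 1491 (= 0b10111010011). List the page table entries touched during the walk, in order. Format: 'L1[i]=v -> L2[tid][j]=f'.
Answer: L1[5]=0 -> L2[0][6]=69

Derivation:
vaddr = 1491 = 0b10111010011
Split: l1_idx=5, l2_idx=6, offset=19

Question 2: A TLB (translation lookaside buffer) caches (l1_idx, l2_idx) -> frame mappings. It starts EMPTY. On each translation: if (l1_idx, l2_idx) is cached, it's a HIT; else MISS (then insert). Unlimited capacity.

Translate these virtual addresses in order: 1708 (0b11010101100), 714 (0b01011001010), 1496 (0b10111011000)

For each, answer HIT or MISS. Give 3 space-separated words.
vaddr=1708: (6,5) not in TLB -> MISS, insert
vaddr=714: (2,6) not in TLB -> MISS, insert
vaddr=1496: (5,6) not in TLB -> MISS, insert

Answer: MISS MISS MISS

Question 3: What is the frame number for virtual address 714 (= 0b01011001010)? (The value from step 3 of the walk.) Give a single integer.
Answer: 38

Derivation:
vaddr = 714: l1_idx=2, l2_idx=6
L1[2] = 2; L2[2][6] = 38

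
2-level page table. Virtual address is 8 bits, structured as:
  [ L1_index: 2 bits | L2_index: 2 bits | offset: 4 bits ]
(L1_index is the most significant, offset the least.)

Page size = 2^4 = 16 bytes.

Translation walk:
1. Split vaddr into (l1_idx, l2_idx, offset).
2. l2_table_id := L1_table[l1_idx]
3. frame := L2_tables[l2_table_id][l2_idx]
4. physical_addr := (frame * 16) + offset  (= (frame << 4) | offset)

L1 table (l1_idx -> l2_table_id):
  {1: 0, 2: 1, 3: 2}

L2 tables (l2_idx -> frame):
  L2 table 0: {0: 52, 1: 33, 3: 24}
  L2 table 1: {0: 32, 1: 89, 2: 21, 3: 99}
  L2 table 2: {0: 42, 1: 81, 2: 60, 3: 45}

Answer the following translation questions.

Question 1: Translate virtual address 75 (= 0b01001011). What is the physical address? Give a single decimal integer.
vaddr = 75 = 0b01001011
Split: l1_idx=1, l2_idx=0, offset=11
L1[1] = 0
L2[0][0] = 52
paddr = 52 * 16 + 11 = 843

Answer: 843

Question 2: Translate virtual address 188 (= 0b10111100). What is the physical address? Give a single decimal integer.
Answer: 1596

Derivation:
vaddr = 188 = 0b10111100
Split: l1_idx=2, l2_idx=3, offset=12
L1[2] = 1
L2[1][3] = 99
paddr = 99 * 16 + 12 = 1596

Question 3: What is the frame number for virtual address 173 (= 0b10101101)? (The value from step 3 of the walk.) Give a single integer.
vaddr = 173: l1_idx=2, l2_idx=2
L1[2] = 1; L2[1][2] = 21

Answer: 21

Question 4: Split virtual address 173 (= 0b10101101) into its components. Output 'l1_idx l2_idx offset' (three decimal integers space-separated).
Answer: 2 2 13

Derivation:
vaddr = 173 = 0b10101101
  top 2 bits -> l1_idx = 2
  next 2 bits -> l2_idx = 2
  bottom 4 bits -> offset = 13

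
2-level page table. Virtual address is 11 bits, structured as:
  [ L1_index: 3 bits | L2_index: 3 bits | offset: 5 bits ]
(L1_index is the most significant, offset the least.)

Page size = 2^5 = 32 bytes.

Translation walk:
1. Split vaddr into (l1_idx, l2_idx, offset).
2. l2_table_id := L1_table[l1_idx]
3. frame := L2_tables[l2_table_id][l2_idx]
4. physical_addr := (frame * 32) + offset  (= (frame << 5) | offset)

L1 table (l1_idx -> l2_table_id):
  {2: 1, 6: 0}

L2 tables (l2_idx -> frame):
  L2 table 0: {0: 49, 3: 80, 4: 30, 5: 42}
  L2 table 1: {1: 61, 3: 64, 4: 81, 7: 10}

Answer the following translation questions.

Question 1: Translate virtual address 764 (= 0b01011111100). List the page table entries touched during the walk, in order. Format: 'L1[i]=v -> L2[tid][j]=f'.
Answer: L1[2]=1 -> L2[1][7]=10

Derivation:
vaddr = 764 = 0b01011111100
Split: l1_idx=2, l2_idx=7, offset=28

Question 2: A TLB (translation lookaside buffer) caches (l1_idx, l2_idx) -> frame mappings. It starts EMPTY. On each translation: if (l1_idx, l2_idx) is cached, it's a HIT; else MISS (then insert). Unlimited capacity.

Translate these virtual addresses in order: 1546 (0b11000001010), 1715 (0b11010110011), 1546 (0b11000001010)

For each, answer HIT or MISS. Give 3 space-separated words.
vaddr=1546: (6,0) not in TLB -> MISS, insert
vaddr=1715: (6,5) not in TLB -> MISS, insert
vaddr=1546: (6,0) in TLB -> HIT

Answer: MISS MISS HIT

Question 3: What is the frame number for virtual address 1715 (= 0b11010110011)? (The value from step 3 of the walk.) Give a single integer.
Answer: 42

Derivation:
vaddr = 1715: l1_idx=6, l2_idx=5
L1[6] = 0; L2[0][5] = 42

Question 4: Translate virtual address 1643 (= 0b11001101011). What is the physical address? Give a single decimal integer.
Answer: 2571

Derivation:
vaddr = 1643 = 0b11001101011
Split: l1_idx=6, l2_idx=3, offset=11
L1[6] = 0
L2[0][3] = 80
paddr = 80 * 32 + 11 = 2571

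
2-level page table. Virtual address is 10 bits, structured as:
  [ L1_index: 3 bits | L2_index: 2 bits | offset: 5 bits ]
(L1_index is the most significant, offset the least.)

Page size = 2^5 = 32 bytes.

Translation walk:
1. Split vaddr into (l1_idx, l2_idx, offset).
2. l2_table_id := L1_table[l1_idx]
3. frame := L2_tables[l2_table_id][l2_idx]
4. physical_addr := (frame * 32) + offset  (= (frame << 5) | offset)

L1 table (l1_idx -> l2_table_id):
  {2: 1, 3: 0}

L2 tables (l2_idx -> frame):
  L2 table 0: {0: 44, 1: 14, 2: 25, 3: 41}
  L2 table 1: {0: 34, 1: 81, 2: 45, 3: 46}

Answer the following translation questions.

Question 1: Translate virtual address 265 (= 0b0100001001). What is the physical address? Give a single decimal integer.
vaddr = 265 = 0b0100001001
Split: l1_idx=2, l2_idx=0, offset=9
L1[2] = 1
L2[1][0] = 34
paddr = 34 * 32 + 9 = 1097

Answer: 1097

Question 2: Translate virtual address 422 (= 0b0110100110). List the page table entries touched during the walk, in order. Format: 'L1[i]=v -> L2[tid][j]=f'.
Answer: L1[3]=0 -> L2[0][1]=14

Derivation:
vaddr = 422 = 0b0110100110
Split: l1_idx=3, l2_idx=1, offset=6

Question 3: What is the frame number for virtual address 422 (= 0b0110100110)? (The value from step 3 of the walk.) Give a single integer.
vaddr = 422: l1_idx=3, l2_idx=1
L1[3] = 0; L2[0][1] = 14

Answer: 14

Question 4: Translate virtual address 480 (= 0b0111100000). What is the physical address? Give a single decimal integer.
Answer: 1312

Derivation:
vaddr = 480 = 0b0111100000
Split: l1_idx=3, l2_idx=3, offset=0
L1[3] = 0
L2[0][3] = 41
paddr = 41 * 32 + 0 = 1312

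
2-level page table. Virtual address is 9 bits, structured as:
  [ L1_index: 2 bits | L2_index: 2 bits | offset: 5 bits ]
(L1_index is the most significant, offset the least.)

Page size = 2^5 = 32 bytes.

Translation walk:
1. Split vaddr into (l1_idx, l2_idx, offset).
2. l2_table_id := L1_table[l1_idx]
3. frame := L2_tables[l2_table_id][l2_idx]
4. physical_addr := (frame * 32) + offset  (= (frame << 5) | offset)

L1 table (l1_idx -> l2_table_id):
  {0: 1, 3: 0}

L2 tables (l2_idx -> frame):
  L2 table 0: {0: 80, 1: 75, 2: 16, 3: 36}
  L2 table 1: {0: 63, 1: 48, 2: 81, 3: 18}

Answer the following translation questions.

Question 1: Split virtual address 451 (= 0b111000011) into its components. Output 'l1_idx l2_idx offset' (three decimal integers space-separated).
vaddr = 451 = 0b111000011
  top 2 bits -> l1_idx = 3
  next 2 bits -> l2_idx = 2
  bottom 5 bits -> offset = 3

Answer: 3 2 3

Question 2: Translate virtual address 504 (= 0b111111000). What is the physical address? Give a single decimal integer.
vaddr = 504 = 0b111111000
Split: l1_idx=3, l2_idx=3, offset=24
L1[3] = 0
L2[0][3] = 36
paddr = 36 * 32 + 24 = 1176

Answer: 1176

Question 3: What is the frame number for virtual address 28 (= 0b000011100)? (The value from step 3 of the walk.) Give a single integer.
Answer: 63

Derivation:
vaddr = 28: l1_idx=0, l2_idx=0
L1[0] = 1; L2[1][0] = 63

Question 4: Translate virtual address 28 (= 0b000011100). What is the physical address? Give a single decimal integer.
Answer: 2044

Derivation:
vaddr = 28 = 0b000011100
Split: l1_idx=0, l2_idx=0, offset=28
L1[0] = 1
L2[1][0] = 63
paddr = 63 * 32 + 28 = 2044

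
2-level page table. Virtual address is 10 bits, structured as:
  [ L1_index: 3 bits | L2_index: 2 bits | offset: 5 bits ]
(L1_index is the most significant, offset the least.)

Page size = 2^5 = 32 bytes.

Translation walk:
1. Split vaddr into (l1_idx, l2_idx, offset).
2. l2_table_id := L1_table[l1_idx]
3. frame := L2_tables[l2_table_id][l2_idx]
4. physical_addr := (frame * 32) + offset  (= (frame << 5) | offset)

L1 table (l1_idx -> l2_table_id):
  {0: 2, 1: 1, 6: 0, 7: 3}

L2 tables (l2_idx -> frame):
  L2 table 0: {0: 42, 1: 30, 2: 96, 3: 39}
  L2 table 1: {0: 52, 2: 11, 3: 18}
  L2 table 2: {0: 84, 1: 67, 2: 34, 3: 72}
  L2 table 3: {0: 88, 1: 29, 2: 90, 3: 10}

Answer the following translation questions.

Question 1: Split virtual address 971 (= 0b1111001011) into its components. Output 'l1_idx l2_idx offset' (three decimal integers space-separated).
vaddr = 971 = 0b1111001011
  top 3 bits -> l1_idx = 7
  next 2 bits -> l2_idx = 2
  bottom 5 bits -> offset = 11

Answer: 7 2 11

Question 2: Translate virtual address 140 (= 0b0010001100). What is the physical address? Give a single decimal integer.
Answer: 1676

Derivation:
vaddr = 140 = 0b0010001100
Split: l1_idx=1, l2_idx=0, offset=12
L1[1] = 1
L2[1][0] = 52
paddr = 52 * 32 + 12 = 1676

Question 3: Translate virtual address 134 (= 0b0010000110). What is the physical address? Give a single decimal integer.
Answer: 1670

Derivation:
vaddr = 134 = 0b0010000110
Split: l1_idx=1, l2_idx=0, offset=6
L1[1] = 1
L2[1][0] = 52
paddr = 52 * 32 + 6 = 1670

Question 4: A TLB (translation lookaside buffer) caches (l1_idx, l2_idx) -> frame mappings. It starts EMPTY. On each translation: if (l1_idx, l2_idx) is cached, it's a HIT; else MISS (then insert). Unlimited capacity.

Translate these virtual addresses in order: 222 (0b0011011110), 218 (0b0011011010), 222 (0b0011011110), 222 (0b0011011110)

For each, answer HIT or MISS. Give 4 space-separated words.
vaddr=222: (1,2) not in TLB -> MISS, insert
vaddr=218: (1,2) in TLB -> HIT
vaddr=222: (1,2) in TLB -> HIT
vaddr=222: (1,2) in TLB -> HIT

Answer: MISS HIT HIT HIT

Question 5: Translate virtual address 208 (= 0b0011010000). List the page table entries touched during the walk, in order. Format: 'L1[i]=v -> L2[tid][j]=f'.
Answer: L1[1]=1 -> L2[1][2]=11

Derivation:
vaddr = 208 = 0b0011010000
Split: l1_idx=1, l2_idx=2, offset=16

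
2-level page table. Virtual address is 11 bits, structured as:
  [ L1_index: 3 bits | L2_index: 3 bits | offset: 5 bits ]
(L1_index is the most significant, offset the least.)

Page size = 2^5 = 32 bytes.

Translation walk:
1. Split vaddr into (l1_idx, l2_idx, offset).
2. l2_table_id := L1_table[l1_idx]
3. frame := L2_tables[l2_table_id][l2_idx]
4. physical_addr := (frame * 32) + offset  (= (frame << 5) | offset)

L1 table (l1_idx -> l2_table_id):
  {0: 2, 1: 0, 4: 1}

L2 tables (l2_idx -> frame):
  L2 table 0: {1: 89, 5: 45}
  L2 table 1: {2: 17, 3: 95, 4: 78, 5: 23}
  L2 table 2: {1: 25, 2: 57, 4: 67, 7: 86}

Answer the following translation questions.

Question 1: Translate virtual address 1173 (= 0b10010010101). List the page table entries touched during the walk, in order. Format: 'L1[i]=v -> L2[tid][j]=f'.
vaddr = 1173 = 0b10010010101
Split: l1_idx=4, l2_idx=4, offset=21

Answer: L1[4]=1 -> L2[1][4]=78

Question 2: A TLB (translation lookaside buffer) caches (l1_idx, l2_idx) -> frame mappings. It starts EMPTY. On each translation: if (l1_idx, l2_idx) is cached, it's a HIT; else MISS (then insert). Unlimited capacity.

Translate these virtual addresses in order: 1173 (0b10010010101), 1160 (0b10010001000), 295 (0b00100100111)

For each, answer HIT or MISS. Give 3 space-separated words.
Answer: MISS HIT MISS

Derivation:
vaddr=1173: (4,4) not in TLB -> MISS, insert
vaddr=1160: (4,4) in TLB -> HIT
vaddr=295: (1,1) not in TLB -> MISS, insert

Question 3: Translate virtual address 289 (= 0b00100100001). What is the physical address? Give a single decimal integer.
vaddr = 289 = 0b00100100001
Split: l1_idx=1, l2_idx=1, offset=1
L1[1] = 0
L2[0][1] = 89
paddr = 89 * 32 + 1 = 2849

Answer: 2849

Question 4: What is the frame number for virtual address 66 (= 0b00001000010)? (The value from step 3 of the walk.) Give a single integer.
vaddr = 66: l1_idx=0, l2_idx=2
L1[0] = 2; L2[2][2] = 57

Answer: 57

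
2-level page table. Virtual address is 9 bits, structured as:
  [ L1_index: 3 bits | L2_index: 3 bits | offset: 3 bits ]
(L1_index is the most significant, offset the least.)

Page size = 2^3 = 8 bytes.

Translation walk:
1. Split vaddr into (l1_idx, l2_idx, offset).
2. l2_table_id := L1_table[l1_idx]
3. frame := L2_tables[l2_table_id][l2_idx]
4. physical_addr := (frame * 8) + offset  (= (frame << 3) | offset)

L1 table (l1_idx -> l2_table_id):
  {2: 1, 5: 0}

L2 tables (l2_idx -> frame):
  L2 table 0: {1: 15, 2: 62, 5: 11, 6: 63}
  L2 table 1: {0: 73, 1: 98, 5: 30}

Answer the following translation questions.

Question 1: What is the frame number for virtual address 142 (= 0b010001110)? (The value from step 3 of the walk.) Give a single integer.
Answer: 98

Derivation:
vaddr = 142: l1_idx=2, l2_idx=1
L1[2] = 1; L2[1][1] = 98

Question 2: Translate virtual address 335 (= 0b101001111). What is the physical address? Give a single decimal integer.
Answer: 127

Derivation:
vaddr = 335 = 0b101001111
Split: l1_idx=5, l2_idx=1, offset=7
L1[5] = 0
L2[0][1] = 15
paddr = 15 * 8 + 7 = 127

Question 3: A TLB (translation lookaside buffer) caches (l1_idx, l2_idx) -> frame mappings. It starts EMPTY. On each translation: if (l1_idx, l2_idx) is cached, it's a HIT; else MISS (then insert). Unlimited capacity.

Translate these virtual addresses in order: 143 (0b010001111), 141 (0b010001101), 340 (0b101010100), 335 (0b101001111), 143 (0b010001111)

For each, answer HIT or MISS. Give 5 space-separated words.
vaddr=143: (2,1) not in TLB -> MISS, insert
vaddr=141: (2,1) in TLB -> HIT
vaddr=340: (5,2) not in TLB -> MISS, insert
vaddr=335: (5,1) not in TLB -> MISS, insert
vaddr=143: (2,1) in TLB -> HIT

Answer: MISS HIT MISS MISS HIT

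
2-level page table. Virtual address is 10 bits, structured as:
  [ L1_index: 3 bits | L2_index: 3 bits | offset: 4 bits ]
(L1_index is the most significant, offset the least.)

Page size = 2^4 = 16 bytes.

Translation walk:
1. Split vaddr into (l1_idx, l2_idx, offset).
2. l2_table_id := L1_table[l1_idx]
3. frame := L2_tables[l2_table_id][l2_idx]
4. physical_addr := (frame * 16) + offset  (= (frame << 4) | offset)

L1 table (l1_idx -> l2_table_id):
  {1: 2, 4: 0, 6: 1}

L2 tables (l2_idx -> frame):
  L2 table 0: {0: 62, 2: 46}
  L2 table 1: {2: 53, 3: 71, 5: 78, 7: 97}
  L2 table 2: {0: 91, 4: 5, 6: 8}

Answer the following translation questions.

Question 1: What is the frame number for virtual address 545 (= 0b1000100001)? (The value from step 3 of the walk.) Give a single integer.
Answer: 46

Derivation:
vaddr = 545: l1_idx=4, l2_idx=2
L1[4] = 0; L2[0][2] = 46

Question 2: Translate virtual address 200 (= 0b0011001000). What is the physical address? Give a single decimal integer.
Answer: 88

Derivation:
vaddr = 200 = 0b0011001000
Split: l1_idx=1, l2_idx=4, offset=8
L1[1] = 2
L2[2][4] = 5
paddr = 5 * 16 + 8 = 88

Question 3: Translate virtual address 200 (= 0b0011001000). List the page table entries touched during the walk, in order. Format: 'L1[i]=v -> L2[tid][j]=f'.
Answer: L1[1]=2 -> L2[2][4]=5

Derivation:
vaddr = 200 = 0b0011001000
Split: l1_idx=1, l2_idx=4, offset=8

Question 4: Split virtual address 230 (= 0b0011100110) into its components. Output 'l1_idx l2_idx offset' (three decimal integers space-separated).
Answer: 1 6 6

Derivation:
vaddr = 230 = 0b0011100110
  top 3 bits -> l1_idx = 1
  next 3 bits -> l2_idx = 6
  bottom 4 bits -> offset = 6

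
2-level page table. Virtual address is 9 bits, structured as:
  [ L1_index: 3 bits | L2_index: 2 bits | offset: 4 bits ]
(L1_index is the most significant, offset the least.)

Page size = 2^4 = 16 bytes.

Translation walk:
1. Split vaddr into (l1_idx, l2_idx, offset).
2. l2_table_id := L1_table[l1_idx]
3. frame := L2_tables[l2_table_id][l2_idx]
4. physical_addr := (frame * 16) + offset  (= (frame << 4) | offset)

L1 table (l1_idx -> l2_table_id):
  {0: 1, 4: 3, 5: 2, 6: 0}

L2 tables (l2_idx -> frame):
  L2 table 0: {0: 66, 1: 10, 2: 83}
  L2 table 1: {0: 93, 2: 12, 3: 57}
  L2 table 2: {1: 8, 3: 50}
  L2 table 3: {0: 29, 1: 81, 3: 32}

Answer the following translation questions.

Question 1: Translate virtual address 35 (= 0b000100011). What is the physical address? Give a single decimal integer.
vaddr = 35 = 0b000100011
Split: l1_idx=0, l2_idx=2, offset=3
L1[0] = 1
L2[1][2] = 12
paddr = 12 * 16 + 3 = 195

Answer: 195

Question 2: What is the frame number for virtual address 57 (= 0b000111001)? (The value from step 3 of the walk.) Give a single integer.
Answer: 57

Derivation:
vaddr = 57: l1_idx=0, l2_idx=3
L1[0] = 1; L2[1][3] = 57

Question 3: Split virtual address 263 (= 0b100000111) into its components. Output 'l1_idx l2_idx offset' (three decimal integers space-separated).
vaddr = 263 = 0b100000111
  top 3 bits -> l1_idx = 4
  next 2 bits -> l2_idx = 0
  bottom 4 bits -> offset = 7

Answer: 4 0 7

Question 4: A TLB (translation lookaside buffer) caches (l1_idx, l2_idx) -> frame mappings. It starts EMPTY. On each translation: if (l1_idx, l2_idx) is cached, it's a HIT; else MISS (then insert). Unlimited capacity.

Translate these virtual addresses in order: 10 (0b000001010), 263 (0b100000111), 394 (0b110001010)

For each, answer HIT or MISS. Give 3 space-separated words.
vaddr=10: (0,0) not in TLB -> MISS, insert
vaddr=263: (4,0) not in TLB -> MISS, insert
vaddr=394: (6,0) not in TLB -> MISS, insert

Answer: MISS MISS MISS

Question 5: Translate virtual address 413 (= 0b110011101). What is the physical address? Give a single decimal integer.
Answer: 173

Derivation:
vaddr = 413 = 0b110011101
Split: l1_idx=6, l2_idx=1, offset=13
L1[6] = 0
L2[0][1] = 10
paddr = 10 * 16 + 13 = 173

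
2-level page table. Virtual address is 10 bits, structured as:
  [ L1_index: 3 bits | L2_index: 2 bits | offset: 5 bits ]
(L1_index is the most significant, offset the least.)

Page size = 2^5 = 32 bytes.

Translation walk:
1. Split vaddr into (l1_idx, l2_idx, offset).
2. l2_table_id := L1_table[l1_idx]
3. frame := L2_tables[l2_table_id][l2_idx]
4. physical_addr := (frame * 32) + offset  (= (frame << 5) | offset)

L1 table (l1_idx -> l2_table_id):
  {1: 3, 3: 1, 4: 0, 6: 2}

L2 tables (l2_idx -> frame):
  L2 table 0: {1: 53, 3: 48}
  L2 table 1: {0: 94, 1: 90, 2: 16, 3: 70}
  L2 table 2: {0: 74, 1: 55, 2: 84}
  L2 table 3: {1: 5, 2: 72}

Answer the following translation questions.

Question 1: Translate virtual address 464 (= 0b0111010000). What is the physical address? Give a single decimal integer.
Answer: 528

Derivation:
vaddr = 464 = 0b0111010000
Split: l1_idx=3, l2_idx=2, offset=16
L1[3] = 1
L2[1][2] = 16
paddr = 16 * 32 + 16 = 528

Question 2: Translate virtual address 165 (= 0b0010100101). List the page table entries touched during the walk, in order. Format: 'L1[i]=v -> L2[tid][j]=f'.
vaddr = 165 = 0b0010100101
Split: l1_idx=1, l2_idx=1, offset=5

Answer: L1[1]=3 -> L2[3][1]=5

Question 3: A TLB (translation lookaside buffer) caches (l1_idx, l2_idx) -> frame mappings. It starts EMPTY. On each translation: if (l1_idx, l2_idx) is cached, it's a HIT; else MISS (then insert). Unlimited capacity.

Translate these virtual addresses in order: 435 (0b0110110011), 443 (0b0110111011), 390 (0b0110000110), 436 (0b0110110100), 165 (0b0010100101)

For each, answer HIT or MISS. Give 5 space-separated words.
Answer: MISS HIT MISS HIT MISS

Derivation:
vaddr=435: (3,1) not in TLB -> MISS, insert
vaddr=443: (3,1) in TLB -> HIT
vaddr=390: (3,0) not in TLB -> MISS, insert
vaddr=436: (3,1) in TLB -> HIT
vaddr=165: (1,1) not in TLB -> MISS, insert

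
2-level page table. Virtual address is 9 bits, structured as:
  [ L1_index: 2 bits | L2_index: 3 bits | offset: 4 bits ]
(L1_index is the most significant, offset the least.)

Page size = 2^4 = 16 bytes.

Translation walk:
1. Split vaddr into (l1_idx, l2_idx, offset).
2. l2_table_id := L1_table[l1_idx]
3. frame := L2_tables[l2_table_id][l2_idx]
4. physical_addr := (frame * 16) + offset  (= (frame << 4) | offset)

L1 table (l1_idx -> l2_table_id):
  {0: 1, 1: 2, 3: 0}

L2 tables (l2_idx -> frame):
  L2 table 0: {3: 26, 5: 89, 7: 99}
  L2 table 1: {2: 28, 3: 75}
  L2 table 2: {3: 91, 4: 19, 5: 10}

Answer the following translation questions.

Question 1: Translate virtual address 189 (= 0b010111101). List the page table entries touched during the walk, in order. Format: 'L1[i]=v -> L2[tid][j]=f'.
Answer: L1[1]=2 -> L2[2][3]=91

Derivation:
vaddr = 189 = 0b010111101
Split: l1_idx=1, l2_idx=3, offset=13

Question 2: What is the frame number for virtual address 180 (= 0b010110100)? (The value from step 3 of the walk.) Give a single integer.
Answer: 91

Derivation:
vaddr = 180: l1_idx=1, l2_idx=3
L1[1] = 2; L2[2][3] = 91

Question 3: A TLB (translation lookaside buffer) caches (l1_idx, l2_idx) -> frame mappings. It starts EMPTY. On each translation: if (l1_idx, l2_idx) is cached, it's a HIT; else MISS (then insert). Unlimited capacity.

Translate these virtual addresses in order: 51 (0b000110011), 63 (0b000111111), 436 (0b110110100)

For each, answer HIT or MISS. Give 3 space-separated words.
Answer: MISS HIT MISS

Derivation:
vaddr=51: (0,3) not in TLB -> MISS, insert
vaddr=63: (0,3) in TLB -> HIT
vaddr=436: (3,3) not in TLB -> MISS, insert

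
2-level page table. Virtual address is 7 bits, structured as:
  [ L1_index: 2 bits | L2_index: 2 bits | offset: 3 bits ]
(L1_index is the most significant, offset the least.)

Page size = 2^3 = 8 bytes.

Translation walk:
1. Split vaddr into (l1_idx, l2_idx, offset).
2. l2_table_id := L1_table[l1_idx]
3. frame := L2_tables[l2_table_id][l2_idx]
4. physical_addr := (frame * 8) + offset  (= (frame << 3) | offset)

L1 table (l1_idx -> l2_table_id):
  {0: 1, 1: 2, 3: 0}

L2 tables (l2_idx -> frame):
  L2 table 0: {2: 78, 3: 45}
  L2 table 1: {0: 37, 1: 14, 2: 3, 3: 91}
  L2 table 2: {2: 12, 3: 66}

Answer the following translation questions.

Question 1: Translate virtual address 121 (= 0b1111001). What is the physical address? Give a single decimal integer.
Answer: 361

Derivation:
vaddr = 121 = 0b1111001
Split: l1_idx=3, l2_idx=3, offset=1
L1[3] = 0
L2[0][3] = 45
paddr = 45 * 8 + 1 = 361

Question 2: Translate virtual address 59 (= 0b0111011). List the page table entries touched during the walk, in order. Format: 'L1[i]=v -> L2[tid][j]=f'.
vaddr = 59 = 0b0111011
Split: l1_idx=1, l2_idx=3, offset=3

Answer: L1[1]=2 -> L2[2][3]=66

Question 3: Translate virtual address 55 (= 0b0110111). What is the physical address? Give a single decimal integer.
vaddr = 55 = 0b0110111
Split: l1_idx=1, l2_idx=2, offset=7
L1[1] = 2
L2[2][2] = 12
paddr = 12 * 8 + 7 = 103

Answer: 103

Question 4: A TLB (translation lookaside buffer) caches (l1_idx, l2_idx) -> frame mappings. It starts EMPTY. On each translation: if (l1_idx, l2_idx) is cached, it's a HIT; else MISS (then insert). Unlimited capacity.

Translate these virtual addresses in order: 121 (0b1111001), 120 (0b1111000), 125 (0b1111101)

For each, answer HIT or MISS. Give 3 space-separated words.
Answer: MISS HIT HIT

Derivation:
vaddr=121: (3,3) not in TLB -> MISS, insert
vaddr=120: (3,3) in TLB -> HIT
vaddr=125: (3,3) in TLB -> HIT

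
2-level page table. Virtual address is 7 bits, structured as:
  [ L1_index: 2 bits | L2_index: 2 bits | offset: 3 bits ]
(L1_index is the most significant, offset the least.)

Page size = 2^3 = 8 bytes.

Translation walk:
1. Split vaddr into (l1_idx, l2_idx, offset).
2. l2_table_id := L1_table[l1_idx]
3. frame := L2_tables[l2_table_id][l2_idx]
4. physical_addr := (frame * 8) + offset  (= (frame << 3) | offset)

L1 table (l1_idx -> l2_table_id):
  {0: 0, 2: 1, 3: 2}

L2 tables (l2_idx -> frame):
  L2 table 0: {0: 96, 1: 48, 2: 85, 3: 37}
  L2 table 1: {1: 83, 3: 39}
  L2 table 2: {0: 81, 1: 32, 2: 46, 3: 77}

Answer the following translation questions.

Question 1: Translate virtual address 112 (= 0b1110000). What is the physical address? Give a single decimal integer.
Answer: 368

Derivation:
vaddr = 112 = 0b1110000
Split: l1_idx=3, l2_idx=2, offset=0
L1[3] = 2
L2[2][2] = 46
paddr = 46 * 8 + 0 = 368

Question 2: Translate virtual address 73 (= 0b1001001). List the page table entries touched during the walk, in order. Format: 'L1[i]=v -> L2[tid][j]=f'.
Answer: L1[2]=1 -> L2[1][1]=83

Derivation:
vaddr = 73 = 0b1001001
Split: l1_idx=2, l2_idx=1, offset=1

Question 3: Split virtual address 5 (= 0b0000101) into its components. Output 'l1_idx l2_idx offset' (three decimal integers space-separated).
vaddr = 5 = 0b0000101
  top 2 bits -> l1_idx = 0
  next 2 bits -> l2_idx = 0
  bottom 3 bits -> offset = 5

Answer: 0 0 5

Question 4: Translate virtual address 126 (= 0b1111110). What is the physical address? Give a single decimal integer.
Answer: 622

Derivation:
vaddr = 126 = 0b1111110
Split: l1_idx=3, l2_idx=3, offset=6
L1[3] = 2
L2[2][3] = 77
paddr = 77 * 8 + 6 = 622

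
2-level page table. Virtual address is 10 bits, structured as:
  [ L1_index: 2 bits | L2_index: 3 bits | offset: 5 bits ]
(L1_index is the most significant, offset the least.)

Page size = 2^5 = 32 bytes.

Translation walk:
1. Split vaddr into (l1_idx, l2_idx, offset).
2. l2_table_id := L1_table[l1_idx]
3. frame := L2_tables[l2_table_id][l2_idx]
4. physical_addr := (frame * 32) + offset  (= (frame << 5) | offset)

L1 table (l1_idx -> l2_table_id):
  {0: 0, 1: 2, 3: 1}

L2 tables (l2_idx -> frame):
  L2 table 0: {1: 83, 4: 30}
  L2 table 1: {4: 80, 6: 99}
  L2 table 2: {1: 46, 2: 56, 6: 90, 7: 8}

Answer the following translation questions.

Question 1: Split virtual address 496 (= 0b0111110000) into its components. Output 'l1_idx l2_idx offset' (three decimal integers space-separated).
Answer: 1 7 16

Derivation:
vaddr = 496 = 0b0111110000
  top 2 bits -> l1_idx = 1
  next 3 bits -> l2_idx = 7
  bottom 5 bits -> offset = 16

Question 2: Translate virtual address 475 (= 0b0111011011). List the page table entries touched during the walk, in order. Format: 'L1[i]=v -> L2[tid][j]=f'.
Answer: L1[1]=2 -> L2[2][6]=90

Derivation:
vaddr = 475 = 0b0111011011
Split: l1_idx=1, l2_idx=6, offset=27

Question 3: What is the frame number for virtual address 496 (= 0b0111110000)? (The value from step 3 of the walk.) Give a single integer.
Answer: 8

Derivation:
vaddr = 496: l1_idx=1, l2_idx=7
L1[1] = 2; L2[2][7] = 8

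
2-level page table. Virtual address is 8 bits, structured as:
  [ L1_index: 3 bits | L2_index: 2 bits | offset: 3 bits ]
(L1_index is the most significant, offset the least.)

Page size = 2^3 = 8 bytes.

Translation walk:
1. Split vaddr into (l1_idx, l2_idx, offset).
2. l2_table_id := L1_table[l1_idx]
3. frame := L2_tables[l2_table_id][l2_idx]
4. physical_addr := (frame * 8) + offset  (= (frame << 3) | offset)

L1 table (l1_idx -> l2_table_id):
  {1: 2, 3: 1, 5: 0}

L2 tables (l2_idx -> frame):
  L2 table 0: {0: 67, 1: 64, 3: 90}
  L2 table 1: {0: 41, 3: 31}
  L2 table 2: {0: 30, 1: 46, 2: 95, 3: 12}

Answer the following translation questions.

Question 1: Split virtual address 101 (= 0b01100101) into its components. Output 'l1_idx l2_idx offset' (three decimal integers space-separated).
Answer: 3 0 5

Derivation:
vaddr = 101 = 0b01100101
  top 3 bits -> l1_idx = 3
  next 2 bits -> l2_idx = 0
  bottom 3 bits -> offset = 5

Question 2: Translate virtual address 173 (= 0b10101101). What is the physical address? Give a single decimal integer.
Answer: 517

Derivation:
vaddr = 173 = 0b10101101
Split: l1_idx=5, l2_idx=1, offset=5
L1[5] = 0
L2[0][1] = 64
paddr = 64 * 8 + 5 = 517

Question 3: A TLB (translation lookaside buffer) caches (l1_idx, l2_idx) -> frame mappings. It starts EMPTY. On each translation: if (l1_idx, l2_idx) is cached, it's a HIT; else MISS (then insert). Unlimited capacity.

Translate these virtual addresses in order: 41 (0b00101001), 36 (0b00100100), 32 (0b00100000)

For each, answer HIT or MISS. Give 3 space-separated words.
Answer: MISS MISS HIT

Derivation:
vaddr=41: (1,1) not in TLB -> MISS, insert
vaddr=36: (1,0) not in TLB -> MISS, insert
vaddr=32: (1,0) in TLB -> HIT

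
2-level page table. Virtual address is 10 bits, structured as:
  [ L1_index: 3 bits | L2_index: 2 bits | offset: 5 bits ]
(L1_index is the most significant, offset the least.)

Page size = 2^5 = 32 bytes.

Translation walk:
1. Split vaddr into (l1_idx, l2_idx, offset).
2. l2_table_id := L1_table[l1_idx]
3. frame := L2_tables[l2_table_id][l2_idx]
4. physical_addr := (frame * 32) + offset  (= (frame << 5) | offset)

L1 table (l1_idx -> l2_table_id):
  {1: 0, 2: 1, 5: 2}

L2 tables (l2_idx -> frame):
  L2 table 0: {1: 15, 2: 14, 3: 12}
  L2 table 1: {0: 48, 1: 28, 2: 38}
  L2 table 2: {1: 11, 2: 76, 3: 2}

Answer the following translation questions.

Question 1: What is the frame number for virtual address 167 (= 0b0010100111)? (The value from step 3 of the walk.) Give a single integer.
vaddr = 167: l1_idx=1, l2_idx=1
L1[1] = 0; L2[0][1] = 15

Answer: 15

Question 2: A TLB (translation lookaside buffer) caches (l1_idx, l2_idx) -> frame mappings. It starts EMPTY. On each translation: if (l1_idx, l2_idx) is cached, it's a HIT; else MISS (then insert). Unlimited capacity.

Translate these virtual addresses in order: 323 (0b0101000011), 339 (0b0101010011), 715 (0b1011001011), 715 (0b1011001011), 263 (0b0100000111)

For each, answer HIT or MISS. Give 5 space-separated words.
vaddr=323: (2,2) not in TLB -> MISS, insert
vaddr=339: (2,2) in TLB -> HIT
vaddr=715: (5,2) not in TLB -> MISS, insert
vaddr=715: (5,2) in TLB -> HIT
vaddr=263: (2,0) not in TLB -> MISS, insert

Answer: MISS HIT MISS HIT MISS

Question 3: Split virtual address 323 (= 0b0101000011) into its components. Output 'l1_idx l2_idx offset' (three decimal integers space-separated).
vaddr = 323 = 0b0101000011
  top 3 bits -> l1_idx = 2
  next 2 bits -> l2_idx = 2
  bottom 5 bits -> offset = 3

Answer: 2 2 3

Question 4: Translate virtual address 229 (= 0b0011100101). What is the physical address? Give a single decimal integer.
vaddr = 229 = 0b0011100101
Split: l1_idx=1, l2_idx=3, offset=5
L1[1] = 0
L2[0][3] = 12
paddr = 12 * 32 + 5 = 389

Answer: 389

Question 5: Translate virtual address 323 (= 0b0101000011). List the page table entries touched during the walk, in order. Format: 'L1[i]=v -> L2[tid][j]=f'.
vaddr = 323 = 0b0101000011
Split: l1_idx=2, l2_idx=2, offset=3

Answer: L1[2]=1 -> L2[1][2]=38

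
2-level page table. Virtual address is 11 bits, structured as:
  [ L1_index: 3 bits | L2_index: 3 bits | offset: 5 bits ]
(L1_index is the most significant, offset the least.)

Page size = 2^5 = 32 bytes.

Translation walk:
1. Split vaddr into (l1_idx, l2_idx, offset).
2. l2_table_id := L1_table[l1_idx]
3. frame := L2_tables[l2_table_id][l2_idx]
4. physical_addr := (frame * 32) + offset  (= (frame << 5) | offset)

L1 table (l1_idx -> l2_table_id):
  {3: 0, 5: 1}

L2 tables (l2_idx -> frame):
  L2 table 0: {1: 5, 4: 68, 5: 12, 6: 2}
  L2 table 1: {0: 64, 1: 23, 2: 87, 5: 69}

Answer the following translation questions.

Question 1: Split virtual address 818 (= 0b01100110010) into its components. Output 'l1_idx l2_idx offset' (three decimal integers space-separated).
vaddr = 818 = 0b01100110010
  top 3 bits -> l1_idx = 3
  next 3 bits -> l2_idx = 1
  bottom 5 bits -> offset = 18

Answer: 3 1 18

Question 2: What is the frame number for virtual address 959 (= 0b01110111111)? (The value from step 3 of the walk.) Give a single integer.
Answer: 12

Derivation:
vaddr = 959: l1_idx=3, l2_idx=5
L1[3] = 0; L2[0][5] = 12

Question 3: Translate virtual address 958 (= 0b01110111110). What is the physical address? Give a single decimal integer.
vaddr = 958 = 0b01110111110
Split: l1_idx=3, l2_idx=5, offset=30
L1[3] = 0
L2[0][5] = 12
paddr = 12 * 32 + 30 = 414

Answer: 414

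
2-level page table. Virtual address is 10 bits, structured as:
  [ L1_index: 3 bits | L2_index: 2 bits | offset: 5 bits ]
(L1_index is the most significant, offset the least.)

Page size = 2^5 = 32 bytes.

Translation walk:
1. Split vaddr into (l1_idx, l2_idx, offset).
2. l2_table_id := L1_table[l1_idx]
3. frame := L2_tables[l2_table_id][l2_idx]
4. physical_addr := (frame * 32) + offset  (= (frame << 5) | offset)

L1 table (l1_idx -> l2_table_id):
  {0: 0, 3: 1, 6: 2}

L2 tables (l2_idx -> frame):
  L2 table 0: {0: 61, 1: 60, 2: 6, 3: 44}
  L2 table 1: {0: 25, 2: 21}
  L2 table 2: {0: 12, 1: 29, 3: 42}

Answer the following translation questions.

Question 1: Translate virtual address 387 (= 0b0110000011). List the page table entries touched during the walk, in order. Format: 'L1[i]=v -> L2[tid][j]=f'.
vaddr = 387 = 0b0110000011
Split: l1_idx=3, l2_idx=0, offset=3

Answer: L1[3]=1 -> L2[1][0]=25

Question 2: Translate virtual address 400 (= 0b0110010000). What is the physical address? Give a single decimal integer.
vaddr = 400 = 0b0110010000
Split: l1_idx=3, l2_idx=0, offset=16
L1[3] = 1
L2[1][0] = 25
paddr = 25 * 32 + 16 = 816

Answer: 816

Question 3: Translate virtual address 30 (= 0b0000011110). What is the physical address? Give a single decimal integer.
vaddr = 30 = 0b0000011110
Split: l1_idx=0, l2_idx=0, offset=30
L1[0] = 0
L2[0][0] = 61
paddr = 61 * 32 + 30 = 1982

Answer: 1982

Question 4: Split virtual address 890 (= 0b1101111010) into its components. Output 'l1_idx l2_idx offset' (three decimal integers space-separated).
Answer: 6 3 26

Derivation:
vaddr = 890 = 0b1101111010
  top 3 bits -> l1_idx = 6
  next 2 bits -> l2_idx = 3
  bottom 5 bits -> offset = 26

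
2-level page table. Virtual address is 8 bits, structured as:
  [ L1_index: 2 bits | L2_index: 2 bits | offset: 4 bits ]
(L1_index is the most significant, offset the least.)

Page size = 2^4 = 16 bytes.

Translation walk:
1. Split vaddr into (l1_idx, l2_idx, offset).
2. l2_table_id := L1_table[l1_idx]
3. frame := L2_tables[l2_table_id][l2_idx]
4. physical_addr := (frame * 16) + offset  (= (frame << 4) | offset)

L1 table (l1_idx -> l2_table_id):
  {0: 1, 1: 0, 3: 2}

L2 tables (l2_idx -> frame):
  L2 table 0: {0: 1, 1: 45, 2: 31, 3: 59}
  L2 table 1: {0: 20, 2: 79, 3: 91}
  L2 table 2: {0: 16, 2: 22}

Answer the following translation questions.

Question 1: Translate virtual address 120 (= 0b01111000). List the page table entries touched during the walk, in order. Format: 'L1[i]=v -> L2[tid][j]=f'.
Answer: L1[1]=0 -> L2[0][3]=59

Derivation:
vaddr = 120 = 0b01111000
Split: l1_idx=1, l2_idx=3, offset=8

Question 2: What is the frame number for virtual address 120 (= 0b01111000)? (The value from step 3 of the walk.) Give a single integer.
Answer: 59

Derivation:
vaddr = 120: l1_idx=1, l2_idx=3
L1[1] = 0; L2[0][3] = 59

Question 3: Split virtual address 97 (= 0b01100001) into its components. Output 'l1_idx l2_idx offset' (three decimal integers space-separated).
Answer: 1 2 1

Derivation:
vaddr = 97 = 0b01100001
  top 2 bits -> l1_idx = 1
  next 2 bits -> l2_idx = 2
  bottom 4 bits -> offset = 1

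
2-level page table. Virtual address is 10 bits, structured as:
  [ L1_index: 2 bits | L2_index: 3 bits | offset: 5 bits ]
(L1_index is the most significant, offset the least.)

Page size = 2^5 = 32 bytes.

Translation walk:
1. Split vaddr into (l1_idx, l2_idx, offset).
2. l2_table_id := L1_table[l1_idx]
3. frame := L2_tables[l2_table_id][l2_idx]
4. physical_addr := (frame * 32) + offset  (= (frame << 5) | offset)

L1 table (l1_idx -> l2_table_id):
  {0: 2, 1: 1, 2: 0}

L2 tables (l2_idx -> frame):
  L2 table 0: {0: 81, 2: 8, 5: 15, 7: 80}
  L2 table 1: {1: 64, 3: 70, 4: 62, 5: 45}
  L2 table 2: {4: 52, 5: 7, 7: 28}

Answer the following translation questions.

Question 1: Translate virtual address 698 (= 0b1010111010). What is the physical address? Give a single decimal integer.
vaddr = 698 = 0b1010111010
Split: l1_idx=2, l2_idx=5, offset=26
L1[2] = 0
L2[0][5] = 15
paddr = 15 * 32 + 26 = 506

Answer: 506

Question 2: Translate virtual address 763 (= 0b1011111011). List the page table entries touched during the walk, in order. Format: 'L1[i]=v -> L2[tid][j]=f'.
Answer: L1[2]=0 -> L2[0][7]=80

Derivation:
vaddr = 763 = 0b1011111011
Split: l1_idx=2, l2_idx=7, offset=27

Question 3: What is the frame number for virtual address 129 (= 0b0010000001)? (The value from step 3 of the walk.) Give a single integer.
Answer: 52

Derivation:
vaddr = 129: l1_idx=0, l2_idx=4
L1[0] = 2; L2[2][4] = 52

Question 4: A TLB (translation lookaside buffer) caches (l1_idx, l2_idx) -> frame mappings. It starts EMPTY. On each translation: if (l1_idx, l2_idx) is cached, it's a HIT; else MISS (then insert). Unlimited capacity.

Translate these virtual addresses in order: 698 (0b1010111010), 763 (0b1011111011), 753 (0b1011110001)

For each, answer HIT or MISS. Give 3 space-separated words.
vaddr=698: (2,5) not in TLB -> MISS, insert
vaddr=763: (2,7) not in TLB -> MISS, insert
vaddr=753: (2,7) in TLB -> HIT

Answer: MISS MISS HIT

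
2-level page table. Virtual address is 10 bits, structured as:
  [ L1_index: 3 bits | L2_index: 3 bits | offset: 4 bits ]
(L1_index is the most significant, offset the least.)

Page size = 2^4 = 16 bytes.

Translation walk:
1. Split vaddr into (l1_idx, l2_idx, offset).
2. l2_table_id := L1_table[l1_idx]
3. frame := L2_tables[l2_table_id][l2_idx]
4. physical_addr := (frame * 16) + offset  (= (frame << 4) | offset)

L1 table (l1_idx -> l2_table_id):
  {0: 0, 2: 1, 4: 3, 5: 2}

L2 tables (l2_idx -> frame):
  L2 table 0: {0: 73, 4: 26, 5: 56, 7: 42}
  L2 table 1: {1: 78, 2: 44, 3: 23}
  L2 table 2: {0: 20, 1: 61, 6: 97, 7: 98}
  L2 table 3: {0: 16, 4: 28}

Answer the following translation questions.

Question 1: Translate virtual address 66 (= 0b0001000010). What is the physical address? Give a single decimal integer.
Answer: 418

Derivation:
vaddr = 66 = 0b0001000010
Split: l1_idx=0, l2_idx=4, offset=2
L1[0] = 0
L2[0][4] = 26
paddr = 26 * 16 + 2 = 418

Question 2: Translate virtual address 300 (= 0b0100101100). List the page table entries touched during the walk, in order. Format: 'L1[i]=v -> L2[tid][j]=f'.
vaddr = 300 = 0b0100101100
Split: l1_idx=2, l2_idx=2, offset=12

Answer: L1[2]=1 -> L2[1][2]=44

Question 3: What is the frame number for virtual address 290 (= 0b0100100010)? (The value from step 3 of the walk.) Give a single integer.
vaddr = 290: l1_idx=2, l2_idx=2
L1[2] = 1; L2[1][2] = 44

Answer: 44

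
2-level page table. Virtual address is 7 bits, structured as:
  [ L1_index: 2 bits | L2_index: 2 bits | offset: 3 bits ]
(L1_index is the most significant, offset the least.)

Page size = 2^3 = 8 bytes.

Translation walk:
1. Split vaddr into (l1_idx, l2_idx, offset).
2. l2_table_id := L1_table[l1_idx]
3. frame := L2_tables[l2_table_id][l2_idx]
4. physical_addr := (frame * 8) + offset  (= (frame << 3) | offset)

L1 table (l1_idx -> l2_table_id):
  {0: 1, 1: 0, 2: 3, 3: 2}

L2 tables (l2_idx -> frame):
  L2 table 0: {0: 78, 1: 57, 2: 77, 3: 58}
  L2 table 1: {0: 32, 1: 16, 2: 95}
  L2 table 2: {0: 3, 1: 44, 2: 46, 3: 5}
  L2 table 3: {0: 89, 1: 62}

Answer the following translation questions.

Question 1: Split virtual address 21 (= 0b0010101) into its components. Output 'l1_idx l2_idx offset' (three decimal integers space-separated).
Answer: 0 2 5

Derivation:
vaddr = 21 = 0b0010101
  top 2 bits -> l1_idx = 0
  next 2 bits -> l2_idx = 2
  bottom 3 bits -> offset = 5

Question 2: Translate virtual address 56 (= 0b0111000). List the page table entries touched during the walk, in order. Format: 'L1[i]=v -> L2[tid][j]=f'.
Answer: L1[1]=0 -> L2[0][3]=58

Derivation:
vaddr = 56 = 0b0111000
Split: l1_idx=1, l2_idx=3, offset=0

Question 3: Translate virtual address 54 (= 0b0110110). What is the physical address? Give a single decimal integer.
Answer: 622

Derivation:
vaddr = 54 = 0b0110110
Split: l1_idx=1, l2_idx=2, offset=6
L1[1] = 0
L2[0][2] = 77
paddr = 77 * 8 + 6 = 622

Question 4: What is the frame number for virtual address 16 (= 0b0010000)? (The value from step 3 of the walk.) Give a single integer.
Answer: 95

Derivation:
vaddr = 16: l1_idx=0, l2_idx=2
L1[0] = 1; L2[1][2] = 95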